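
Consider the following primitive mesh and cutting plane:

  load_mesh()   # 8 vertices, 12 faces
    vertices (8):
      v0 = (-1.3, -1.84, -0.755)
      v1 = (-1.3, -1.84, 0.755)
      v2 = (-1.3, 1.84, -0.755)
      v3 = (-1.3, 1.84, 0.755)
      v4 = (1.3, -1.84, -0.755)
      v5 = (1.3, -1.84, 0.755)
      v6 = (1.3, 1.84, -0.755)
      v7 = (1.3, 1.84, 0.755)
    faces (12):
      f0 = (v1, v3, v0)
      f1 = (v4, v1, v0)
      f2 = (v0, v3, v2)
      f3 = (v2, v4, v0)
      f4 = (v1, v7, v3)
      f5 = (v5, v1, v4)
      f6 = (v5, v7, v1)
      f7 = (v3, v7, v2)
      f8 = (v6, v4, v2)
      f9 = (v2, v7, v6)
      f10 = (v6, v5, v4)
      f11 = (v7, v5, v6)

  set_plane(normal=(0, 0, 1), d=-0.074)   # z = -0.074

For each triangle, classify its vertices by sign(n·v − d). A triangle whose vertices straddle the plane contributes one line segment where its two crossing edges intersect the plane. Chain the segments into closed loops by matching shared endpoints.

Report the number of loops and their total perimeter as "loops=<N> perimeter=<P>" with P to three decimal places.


loops=1 perimeter=12.560

Straddling triangles (8 of 12):
  (v1,v3,v0) [++-] → (-1.3, -0.180344, -0.074)–(-1.3, -1.84, -0.074)  len=1.6597
  (v4,v1,v0) [-+-] → (0.127417, -1.84, -0.074)–(-1.3, -1.84, -0.074)  len=1.4274
  (v0,v3,v2) [-+-] → (-1.3, -0.180344, -0.074)–(-1.3, 1.84, -0.074)  len=2.0203
  (v5,v1,v4) [++-] → (0.127417, -1.84, -0.074)–(1.3, -1.84, -0.074)  len=1.1726
  (v3,v7,v2) [++-] → (-0.127417, 1.84, -0.074)–(-1.3, 1.84, -0.074)  len=1.1726
  (v2,v7,v6) [-+-] → (-0.127417, 1.84, -0.074)–(1.3, 1.84, -0.074)  len=1.4274
  (v6,v5,v4) [-+-] → (1.3, 0.180344, -0.074)–(1.3, -1.84, -0.074)  len=2.0203
  (v7,v5,v6) [++-] → (1.3, 0.180344, -0.074)–(1.3, 1.84, -0.074)  len=1.6597

Chained into 1 loop(s):
  loop 1: 8 segments, perimeter = 12.5600
Total perimeter = 12.560


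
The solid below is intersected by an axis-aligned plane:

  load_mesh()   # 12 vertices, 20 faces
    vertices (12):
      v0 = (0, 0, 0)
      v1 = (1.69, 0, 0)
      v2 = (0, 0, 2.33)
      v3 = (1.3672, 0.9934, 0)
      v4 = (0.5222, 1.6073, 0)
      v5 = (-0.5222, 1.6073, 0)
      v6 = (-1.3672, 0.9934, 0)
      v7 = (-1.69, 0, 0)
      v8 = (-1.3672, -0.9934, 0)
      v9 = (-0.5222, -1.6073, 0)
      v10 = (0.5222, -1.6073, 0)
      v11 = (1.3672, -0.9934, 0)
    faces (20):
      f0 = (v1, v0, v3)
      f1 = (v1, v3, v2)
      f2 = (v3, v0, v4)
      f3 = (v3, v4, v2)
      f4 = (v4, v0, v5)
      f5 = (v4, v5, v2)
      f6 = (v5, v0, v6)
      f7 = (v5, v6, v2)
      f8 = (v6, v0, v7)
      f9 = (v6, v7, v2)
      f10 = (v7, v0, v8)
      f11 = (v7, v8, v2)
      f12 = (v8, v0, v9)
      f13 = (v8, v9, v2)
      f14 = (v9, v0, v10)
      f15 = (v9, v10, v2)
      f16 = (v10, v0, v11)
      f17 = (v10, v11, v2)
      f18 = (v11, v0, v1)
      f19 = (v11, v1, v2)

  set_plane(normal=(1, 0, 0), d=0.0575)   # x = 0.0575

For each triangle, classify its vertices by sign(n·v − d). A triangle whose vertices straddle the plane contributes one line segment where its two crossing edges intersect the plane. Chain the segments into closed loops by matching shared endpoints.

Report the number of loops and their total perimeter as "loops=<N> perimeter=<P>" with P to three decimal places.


Straddling triangles (12 of 20):
  (v1,v0,v3) [+-+] → (0.0575, 0, 0)–(0.0575, 0.0417792, 0)  len=0.0418
  (v1,v3,v2) [++-] → (0.0575, 0.0417792, 2.23201)–(0.0575, 0, 2.25072)  len=0.0458
  (v3,v0,v4) [+-+] → (0.0575, 0.0417792, 0)–(0.0575, 0.176982, 0)  len=0.1352
  (v3,v4,v2) [++-] → (0.0575, 0.176982, 2.07344)–(0.0575, 0.0417792, 2.23201)  len=0.2084
  (v4,v0,v5) [+--] → (0.0575, 0.176982, 0)–(0.0575, 1.6073, 0)  len=1.4303
  (v4,v5,v2) [+--] → (0.0575, 1.6073, 0)–(0.0575, 0.176982, 2.07344)  len=2.5189
  (v9,v0,v10) [--+] → (0.0575, -0.176982, 0)–(0.0575, -1.6073, 0)  len=1.4303
  (v9,v10,v2) [-+-] → (0.0575, -1.6073, 0)–(0.0575, -0.176982, 2.07344)  len=2.5189
  (v10,v0,v11) [+-+] → (0.0575, -0.176982, 0)–(0.0575, -0.0417792, 0)  len=0.1352
  (v10,v11,v2) [++-] → (0.0575, -0.0417792, 2.23201)–(0.0575, -0.176982, 2.07344)  len=0.2084
  (v11,v0,v1) [+-+] → (0.0575, -0.0417792, 0)–(0.0575, 0, 0)  len=0.0418
  (v11,v1,v2) [++-] → (0.0575, 0, 2.25072)–(0.0575, -0.0417792, 2.23201)  len=0.0458

Chained into 1 loop(s):
  loop 1: 12 segments, perimeter = 8.7608
Total perimeter = 8.761

loops=1 perimeter=8.761


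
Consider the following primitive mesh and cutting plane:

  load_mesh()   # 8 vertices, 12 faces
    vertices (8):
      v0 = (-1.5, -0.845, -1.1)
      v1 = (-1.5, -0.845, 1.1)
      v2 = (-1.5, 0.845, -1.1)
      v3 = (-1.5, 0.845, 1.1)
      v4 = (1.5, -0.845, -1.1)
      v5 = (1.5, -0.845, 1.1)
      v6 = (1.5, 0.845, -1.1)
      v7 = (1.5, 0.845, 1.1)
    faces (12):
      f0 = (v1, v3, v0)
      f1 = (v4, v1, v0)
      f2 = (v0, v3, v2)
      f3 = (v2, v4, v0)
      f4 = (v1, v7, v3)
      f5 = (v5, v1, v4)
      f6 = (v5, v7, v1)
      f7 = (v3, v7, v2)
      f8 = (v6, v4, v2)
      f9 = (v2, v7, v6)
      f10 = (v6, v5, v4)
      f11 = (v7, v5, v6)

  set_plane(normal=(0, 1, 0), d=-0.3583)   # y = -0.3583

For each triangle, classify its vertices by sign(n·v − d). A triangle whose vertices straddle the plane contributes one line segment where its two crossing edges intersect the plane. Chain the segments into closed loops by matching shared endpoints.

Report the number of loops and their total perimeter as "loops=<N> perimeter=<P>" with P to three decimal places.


loops=1 perimeter=10.400

Straddling triangles (8 of 12):
  (v1,v3,v0) [-+-] → (-1.5, -0.3583, 1.1)–(-1.5, -0.3583, -0.466426)  len=1.5664
  (v0,v3,v2) [-++] → (-1.5, -0.3583, -0.466426)–(-1.5, -0.3583, -1.1)  len=0.6336
  (v2,v4,v0) [+--] → (0.636036, -0.3583, -1.1)–(-1.5, -0.3583, -1.1)  len=2.1360
  (v1,v7,v3) [-++] → (-0.636036, -0.3583, 1.1)–(-1.5, -0.3583, 1.1)  len=0.8640
  (v5,v7,v1) [-+-] → (1.5, -0.3583, 1.1)–(-0.636036, -0.3583, 1.1)  len=2.1360
  (v6,v4,v2) [+-+] → (1.5, -0.3583, -1.1)–(0.636036, -0.3583, -1.1)  len=0.8640
  (v6,v5,v4) [+--] → (1.5, -0.3583, 0.466426)–(1.5, -0.3583, -1.1)  len=1.5664
  (v7,v5,v6) [+-+] → (1.5, -0.3583, 1.1)–(1.5, -0.3583, 0.466426)  len=0.6336

Chained into 1 loop(s):
  loop 1: 8 segments, perimeter = 10.4000
Total perimeter = 10.400


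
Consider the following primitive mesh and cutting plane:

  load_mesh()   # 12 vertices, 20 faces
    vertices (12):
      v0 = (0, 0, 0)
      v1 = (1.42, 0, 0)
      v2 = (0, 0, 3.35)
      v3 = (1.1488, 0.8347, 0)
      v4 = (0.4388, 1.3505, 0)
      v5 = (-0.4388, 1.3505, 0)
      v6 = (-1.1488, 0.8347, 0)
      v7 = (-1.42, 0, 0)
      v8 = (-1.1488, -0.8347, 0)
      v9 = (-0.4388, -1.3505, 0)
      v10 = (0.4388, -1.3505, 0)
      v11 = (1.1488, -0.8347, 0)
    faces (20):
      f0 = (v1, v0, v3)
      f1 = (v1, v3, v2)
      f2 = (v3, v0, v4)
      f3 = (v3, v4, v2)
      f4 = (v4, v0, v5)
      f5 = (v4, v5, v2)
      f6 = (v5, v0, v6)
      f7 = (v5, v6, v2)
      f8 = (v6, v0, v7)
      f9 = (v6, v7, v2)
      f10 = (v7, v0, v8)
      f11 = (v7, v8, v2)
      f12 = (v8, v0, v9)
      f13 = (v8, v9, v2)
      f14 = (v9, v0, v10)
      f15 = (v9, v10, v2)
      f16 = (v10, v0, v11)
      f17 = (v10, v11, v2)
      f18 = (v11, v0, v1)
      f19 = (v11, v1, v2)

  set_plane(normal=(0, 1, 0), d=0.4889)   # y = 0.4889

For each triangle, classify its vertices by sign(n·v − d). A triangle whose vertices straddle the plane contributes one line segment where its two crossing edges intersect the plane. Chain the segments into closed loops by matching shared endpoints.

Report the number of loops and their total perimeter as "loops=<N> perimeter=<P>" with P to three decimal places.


Straddling triangles (10 of 20):
  (v1,v0,v3) [--+] → (0.672874, 0.4889, 0)–(1.26115, 0.4889, 0)  len=0.5883
  (v1,v3,v2) [-+-] → (1.26115, 0.4889, 0)–(0.672874, 0.4889, 1.38784)  len=1.5074
  (v3,v0,v4) [+-+] → (0.672874, 0.4889, 0)–(0.158852, 0.4889, 0)  len=0.5140
  (v3,v4,v2) [++-] → (0.158852, 0.4889, 2.13725)–(0.672874, 0.4889, 1.38784)  len=0.9088
  (v4,v0,v5) [+-+] → (0.158852, 0.4889, 0)–(-0.158852, 0.4889, 0)  len=0.3177
  (v4,v5,v2) [++-] → (-0.158852, 0.4889, 2.13725)–(0.158852, 0.4889, 2.13725)  len=0.3177
  (v5,v0,v6) [+-+] → (-0.158852, 0.4889, 0)–(-0.672874, 0.4889, 0)  len=0.5140
  (v5,v6,v2) [++-] → (-0.672874, 0.4889, 1.38784)–(-0.158852, 0.4889, 2.13725)  len=0.9088
  (v6,v0,v7) [+--] → (-0.672874, 0.4889, 0)–(-1.26115, 0.4889, 0)  len=0.5883
  (v6,v7,v2) [+--] → (-1.26115, 0.4889, 0)–(-0.672874, 0.4889, 1.38784)  len=1.5074

Chained into 1 loop(s):
  loop 1: 10 segments, perimeter = 7.6723
Total perimeter = 7.672

loops=1 perimeter=7.672


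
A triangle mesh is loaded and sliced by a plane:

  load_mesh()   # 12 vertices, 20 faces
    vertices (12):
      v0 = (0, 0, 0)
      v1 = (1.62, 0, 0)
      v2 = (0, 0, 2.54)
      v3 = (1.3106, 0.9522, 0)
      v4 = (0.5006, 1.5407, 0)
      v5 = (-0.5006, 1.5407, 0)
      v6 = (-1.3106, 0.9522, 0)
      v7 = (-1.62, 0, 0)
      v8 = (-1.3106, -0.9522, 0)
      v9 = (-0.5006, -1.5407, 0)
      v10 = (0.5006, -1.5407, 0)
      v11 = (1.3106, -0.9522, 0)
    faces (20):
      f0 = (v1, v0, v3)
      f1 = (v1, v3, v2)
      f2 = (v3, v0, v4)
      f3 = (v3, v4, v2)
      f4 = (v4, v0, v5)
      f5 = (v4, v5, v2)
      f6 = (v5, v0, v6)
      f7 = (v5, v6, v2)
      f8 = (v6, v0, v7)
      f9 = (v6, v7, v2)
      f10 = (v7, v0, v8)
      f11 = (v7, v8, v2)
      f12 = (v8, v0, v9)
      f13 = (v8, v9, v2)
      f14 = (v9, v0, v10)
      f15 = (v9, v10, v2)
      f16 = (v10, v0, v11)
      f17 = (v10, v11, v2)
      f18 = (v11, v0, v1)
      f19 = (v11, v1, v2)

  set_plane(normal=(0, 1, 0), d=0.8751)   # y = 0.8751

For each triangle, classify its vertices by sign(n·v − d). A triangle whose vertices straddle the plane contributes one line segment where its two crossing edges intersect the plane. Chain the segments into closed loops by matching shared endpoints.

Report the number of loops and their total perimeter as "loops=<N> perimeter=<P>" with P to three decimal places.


Straddling triangles (10 of 20):
  (v1,v0,v3) [--+] → (1.20448, 0.8751, 0)–(1.33565, 0.8751, 0)  len=0.1312
  (v1,v3,v2) [-+-] → (1.33565, 0.8751, 0)–(1.20448, 0.8751, 0.205665)  len=0.2439
  (v3,v0,v4) [+-+] → (1.20448, 0.8751, 0)–(0.284335, 0.8751, 0)  len=0.9201
  (v3,v4,v2) [++-] → (0.284335, 0.8751, 1.09731)–(1.20448, 0.8751, 0.205665)  len=1.2813
  (v4,v0,v5) [+-+] → (0.284335, 0.8751, 0)–(-0.284335, 0.8751, 0)  len=0.5687
  (v4,v5,v2) [++-] → (-0.284335, 0.8751, 1.09731)–(0.284335, 0.8751, 1.09731)  len=0.5687
  (v5,v0,v6) [+-+] → (-0.284335, 0.8751, 0)–(-1.20448, 0.8751, 0)  len=0.9201
  (v5,v6,v2) [++-] → (-1.20448, 0.8751, 0.205665)–(-0.284335, 0.8751, 1.09731)  len=1.2813
  (v6,v0,v7) [+--] → (-1.20448, 0.8751, 0)–(-1.33565, 0.8751, 0)  len=0.1312
  (v6,v7,v2) [+--] → (-1.33565, 0.8751, 0)–(-1.20448, 0.8751, 0.205665)  len=0.2439

Chained into 1 loop(s):
  loop 1: 10 segments, perimeter = 6.2904
Total perimeter = 6.290

loops=1 perimeter=6.290


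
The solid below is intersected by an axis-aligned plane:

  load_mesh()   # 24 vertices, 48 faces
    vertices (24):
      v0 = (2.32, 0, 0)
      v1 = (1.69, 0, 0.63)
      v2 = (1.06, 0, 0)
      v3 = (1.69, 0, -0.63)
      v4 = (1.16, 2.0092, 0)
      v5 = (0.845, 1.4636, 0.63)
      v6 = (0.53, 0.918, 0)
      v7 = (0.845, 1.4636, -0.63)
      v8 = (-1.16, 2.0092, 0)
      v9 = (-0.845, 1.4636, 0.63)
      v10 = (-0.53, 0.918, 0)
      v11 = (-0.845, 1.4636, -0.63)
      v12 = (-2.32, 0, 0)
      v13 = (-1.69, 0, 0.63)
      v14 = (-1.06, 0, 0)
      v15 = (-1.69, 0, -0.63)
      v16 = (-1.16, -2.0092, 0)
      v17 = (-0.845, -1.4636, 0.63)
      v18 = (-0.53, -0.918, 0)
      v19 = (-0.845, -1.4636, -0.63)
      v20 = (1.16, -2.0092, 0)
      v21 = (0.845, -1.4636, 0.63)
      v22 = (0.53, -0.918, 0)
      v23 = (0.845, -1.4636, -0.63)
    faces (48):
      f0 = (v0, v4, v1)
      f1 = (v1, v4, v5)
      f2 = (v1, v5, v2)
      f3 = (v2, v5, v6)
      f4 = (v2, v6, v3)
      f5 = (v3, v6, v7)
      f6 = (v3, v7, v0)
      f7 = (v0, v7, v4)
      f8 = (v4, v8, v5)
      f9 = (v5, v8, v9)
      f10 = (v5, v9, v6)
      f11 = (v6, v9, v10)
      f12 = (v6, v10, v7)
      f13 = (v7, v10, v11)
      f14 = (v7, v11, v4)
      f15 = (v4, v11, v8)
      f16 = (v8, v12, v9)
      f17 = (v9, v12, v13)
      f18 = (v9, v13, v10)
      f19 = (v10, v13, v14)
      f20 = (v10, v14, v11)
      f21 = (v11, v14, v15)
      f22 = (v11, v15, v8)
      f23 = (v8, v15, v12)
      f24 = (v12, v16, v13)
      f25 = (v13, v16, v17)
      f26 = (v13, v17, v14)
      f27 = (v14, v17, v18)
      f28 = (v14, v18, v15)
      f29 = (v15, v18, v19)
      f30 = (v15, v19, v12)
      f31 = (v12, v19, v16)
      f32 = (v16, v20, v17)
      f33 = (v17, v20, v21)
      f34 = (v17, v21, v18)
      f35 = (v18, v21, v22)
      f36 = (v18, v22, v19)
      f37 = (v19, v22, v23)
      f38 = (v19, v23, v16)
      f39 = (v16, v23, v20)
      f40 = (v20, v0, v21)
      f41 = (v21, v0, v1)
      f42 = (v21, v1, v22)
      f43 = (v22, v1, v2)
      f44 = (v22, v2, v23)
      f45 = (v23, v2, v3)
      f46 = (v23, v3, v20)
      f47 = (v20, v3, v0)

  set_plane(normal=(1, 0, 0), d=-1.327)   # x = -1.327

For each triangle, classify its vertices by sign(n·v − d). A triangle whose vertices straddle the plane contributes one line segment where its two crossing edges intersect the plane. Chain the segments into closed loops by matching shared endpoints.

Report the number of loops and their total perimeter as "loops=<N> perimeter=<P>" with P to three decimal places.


Straddling triangles (14 of 48):
  (v8,v12,v9) [+-+] → (-1.327, 1.71994, 0)–(-1.327, 0.985325, 0.424129)  len=0.8483
  (v9,v12,v13) [+--] → (-1.327, 0.985325, 0.424129)–(-1.327, 0.628742, 0.63)  len=0.4117
  (v9,v13,v10) [+-+] → (-1.327, 0.628742, 0.63)–(-1.327, 0.287271, 0.432853)  len=0.3943
  (v10,v13,v14) [+-+] → (-1.327, 0.287271, 0.432853)–(-1.327, 0, 0.267)  len=0.3317
  (v11,v14,v15) [++-] → (-1.327, 0, -0.267)–(-1.327, 0.628742, -0.63)  len=0.7260
  (v11,v15,v8) [+-+] → (-1.327, 0.628742, -0.63)–(-1.327, 1.37611, -0.198509)  len=0.8630
  (v8,v15,v12) [+--] → (-1.327, 1.37611, -0.198509)–(-1.327, 1.71994, 0)  len=0.3970
  (v12,v16,v13) [-+-] → (-1.327, -1.71994, 0)–(-1.327, -1.37611, 0.198509)  len=0.3970
  (v13,v16,v17) [-++] → (-1.327, -1.37611, 0.198509)–(-1.327, -0.628742, 0.63)  len=0.8630
  (v13,v17,v14) [-++] → (-1.327, -0.628742, 0.63)–(-1.327, 0, 0.267)  len=0.7260
  (v14,v18,v15) [++-] → (-1.327, -0.287271, -0.432853)–(-1.327, 0, -0.267)  len=0.3317
  (v15,v18,v19) [-++] → (-1.327, -0.287271, -0.432853)–(-1.327, -0.628742, -0.63)  len=0.3943
  (v15,v19,v12) [-+-] → (-1.327, -0.628742, -0.63)–(-1.327, -0.985325, -0.424129)  len=0.4117
  (v12,v19,v16) [-++] → (-1.327, -0.985325, -0.424129)–(-1.327, -1.71994, 0)  len=0.8483

Chained into 1 loop(s):
  loop 1: 14 segments, perimeter = 7.9441
Total perimeter = 7.944

loops=1 perimeter=7.944


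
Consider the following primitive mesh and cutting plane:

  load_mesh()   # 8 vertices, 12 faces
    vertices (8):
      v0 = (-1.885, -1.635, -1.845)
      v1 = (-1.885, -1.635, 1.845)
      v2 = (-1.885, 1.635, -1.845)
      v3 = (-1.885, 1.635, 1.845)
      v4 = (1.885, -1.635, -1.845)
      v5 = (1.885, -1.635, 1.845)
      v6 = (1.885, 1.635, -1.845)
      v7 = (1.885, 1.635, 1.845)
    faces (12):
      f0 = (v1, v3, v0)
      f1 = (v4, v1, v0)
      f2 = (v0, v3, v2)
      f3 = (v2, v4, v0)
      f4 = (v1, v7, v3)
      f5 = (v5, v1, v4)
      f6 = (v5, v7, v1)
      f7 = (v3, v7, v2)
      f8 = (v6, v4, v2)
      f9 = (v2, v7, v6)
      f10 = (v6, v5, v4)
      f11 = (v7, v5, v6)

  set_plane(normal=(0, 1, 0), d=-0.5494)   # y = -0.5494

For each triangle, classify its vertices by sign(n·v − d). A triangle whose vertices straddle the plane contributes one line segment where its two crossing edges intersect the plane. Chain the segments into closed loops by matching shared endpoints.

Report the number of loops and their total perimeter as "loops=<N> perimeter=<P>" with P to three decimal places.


loops=1 perimeter=14.920

Straddling triangles (8 of 12):
  (v1,v3,v0) [-+-] → (-1.885, -0.5494, 1.845)–(-1.885, -0.5494, -0.619965)  len=2.4650
  (v0,v3,v2) [-++] → (-1.885, -0.5494, -0.619965)–(-1.885, -0.5494, -1.845)  len=1.2250
  (v2,v4,v0) [+--] → (0.633406, -0.5494, -1.845)–(-1.885, -0.5494, -1.845)  len=2.5184
  (v1,v7,v3) [-++] → (-0.633406, -0.5494, 1.845)–(-1.885, -0.5494, 1.845)  len=1.2516
  (v5,v7,v1) [-+-] → (1.885, -0.5494, 1.845)–(-0.633406, -0.5494, 1.845)  len=2.5184
  (v6,v4,v2) [+-+] → (1.885, -0.5494, -1.845)–(0.633406, -0.5494, -1.845)  len=1.2516
  (v6,v5,v4) [+--] → (1.885, -0.5494, 0.619965)–(1.885, -0.5494, -1.845)  len=2.4650
  (v7,v5,v6) [+-+] → (1.885, -0.5494, 1.845)–(1.885, -0.5494, 0.619965)  len=1.2250

Chained into 1 loop(s):
  loop 1: 8 segments, perimeter = 14.9200
Total perimeter = 14.920


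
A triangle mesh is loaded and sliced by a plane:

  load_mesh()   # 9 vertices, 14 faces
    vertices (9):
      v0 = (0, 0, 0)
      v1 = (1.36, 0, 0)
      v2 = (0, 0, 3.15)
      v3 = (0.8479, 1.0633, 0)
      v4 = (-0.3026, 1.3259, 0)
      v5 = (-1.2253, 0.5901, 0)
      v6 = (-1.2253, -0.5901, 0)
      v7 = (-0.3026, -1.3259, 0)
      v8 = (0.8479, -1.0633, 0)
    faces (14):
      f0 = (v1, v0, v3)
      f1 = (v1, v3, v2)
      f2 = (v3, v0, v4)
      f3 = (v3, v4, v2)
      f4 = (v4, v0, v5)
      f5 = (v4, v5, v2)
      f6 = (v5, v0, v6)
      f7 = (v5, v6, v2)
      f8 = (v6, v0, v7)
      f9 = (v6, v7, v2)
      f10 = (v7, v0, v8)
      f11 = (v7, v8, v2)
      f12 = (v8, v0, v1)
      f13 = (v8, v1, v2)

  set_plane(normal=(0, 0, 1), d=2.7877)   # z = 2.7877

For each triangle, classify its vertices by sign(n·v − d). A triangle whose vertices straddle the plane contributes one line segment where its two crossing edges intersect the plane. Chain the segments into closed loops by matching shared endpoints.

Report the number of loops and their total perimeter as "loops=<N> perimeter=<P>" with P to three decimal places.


Straddling triangles (7 of 14):
  (v1,v3,v2) [--+] → (0.097522, 0.122296, 2.7877)–(0.156422, 0, 2.7877)  len=0.1357
  (v3,v4,v2) [--+] → (-0.0348038, 0.1525, 2.7877)–(0.097522, 0.122296, 2.7877)  len=0.1357
  (v4,v5,v2) [--+] → (-0.140929, 0.0678709, 2.7877)–(-0.0348038, 0.1525, 2.7877)  len=0.1357
  (v5,v6,v2) [--+] → (-0.140929, -0.0678709, 2.7877)–(-0.140929, 0.0678709, 2.7877)  len=0.1357
  (v6,v7,v2) [--+] → (-0.0348038, -0.1525, 2.7877)–(-0.140929, -0.0678709, 2.7877)  len=0.1357
  (v7,v8,v2) [--+] → (0.097522, -0.122296, 2.7877)–(-0.0348038, -0.1525, 2.7877)  len=0.1357
  (v8,v1,v2) [--+] → (0.156422, 0, 2.7877)–(0.097522, -0.122296, 2.7877)  len=0.1357

Chained into 1 loop(s):
  loop 1: 7 segments, perimeter = 0.9502
Total perimeter = 0.950

loops=1 perimeter=0.950


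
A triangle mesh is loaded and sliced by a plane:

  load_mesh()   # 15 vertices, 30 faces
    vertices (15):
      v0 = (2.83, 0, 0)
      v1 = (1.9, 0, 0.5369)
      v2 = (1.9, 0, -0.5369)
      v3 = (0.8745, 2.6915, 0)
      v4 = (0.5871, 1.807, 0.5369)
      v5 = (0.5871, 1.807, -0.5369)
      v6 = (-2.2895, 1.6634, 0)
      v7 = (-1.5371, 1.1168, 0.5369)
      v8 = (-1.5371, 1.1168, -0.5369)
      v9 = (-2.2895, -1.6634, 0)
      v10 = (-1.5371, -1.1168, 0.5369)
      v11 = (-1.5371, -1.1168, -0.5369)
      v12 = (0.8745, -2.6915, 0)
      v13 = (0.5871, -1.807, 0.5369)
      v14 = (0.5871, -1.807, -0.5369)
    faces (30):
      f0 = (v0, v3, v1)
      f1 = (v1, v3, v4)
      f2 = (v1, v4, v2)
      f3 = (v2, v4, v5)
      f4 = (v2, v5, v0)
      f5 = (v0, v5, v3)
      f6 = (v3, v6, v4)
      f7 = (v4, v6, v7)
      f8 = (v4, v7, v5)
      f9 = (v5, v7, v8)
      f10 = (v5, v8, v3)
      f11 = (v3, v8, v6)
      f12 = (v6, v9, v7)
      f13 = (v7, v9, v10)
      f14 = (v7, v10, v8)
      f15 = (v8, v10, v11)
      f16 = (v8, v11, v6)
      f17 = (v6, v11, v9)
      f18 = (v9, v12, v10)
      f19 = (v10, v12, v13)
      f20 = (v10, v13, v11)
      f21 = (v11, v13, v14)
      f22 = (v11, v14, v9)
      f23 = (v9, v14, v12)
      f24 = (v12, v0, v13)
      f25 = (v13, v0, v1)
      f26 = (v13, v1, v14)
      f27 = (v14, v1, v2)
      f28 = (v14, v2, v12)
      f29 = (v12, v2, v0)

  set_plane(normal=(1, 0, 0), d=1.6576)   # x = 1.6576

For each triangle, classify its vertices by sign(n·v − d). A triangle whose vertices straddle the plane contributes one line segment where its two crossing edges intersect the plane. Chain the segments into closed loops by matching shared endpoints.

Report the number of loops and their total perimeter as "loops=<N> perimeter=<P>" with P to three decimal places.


Straddling triangles (12 of 30):
  (v0,v3,v1) [+-+] → (1.6576, 1.61366, 0)–(1.6576, 0.636197, 0.409992)  len=1.0600
  (v1,v3,v4) [+--] → (1.6576, 0.636197, 0.409992)–(1.6576, 0.333625, 0.5369)  len=0.3281
  (v1,v4,v2) [+-+] → (1.6576, 0.333625, 0.5369)–(1.6576, 0.333625, -0.338645)  len=0.8755
  (v2,v4,v5) [+--] → (1.6576, 0.333625, -0.338645)–(1.6576, 0.333625, -0.5369)  len=0.1983
  (v2,v5,v0) [+-+] → (1.6576, 0.333625, -0.5369)–(1.6576, 0.944548, -0.280646)  len=0.6625
  (v0,v5,v3) [+--] → (1.6576, 0.944548, -0.280646)–(1.6576, 1.61366, 0)  len=0.7256
  (v12,v0,v13) [-+-] → (1.6576, -1.61366, 0)–(1.6576, -0.944548, 0.280646)  len=0.7256
  (v13,v0,v1) [-++] → (1.6576, -0.944548, 0.280646)–(1.6576, -0.333625, 0.5369)  len=0.6625
  (v13,v1,v14) [-+-] → (1.6576, -0.333625, 0.5369)–(1.6576, -0.333625, 0.338645)  len=0.1983
  (v14,v1,v2) [-++] → (1.6576, -0.333625, 0.338645)–(1.6576, -0.333625, -0.5369)  len=0.8755
  (v14,v2,v12) [-+-] → (1.6576, -0.333625, -0.5369)–(1.6576, -0.636197, -0.409992)  len=0.3281
  (v12,v2,v0) [-++] → (1.6576, -0.636197, -0.409992)–(1.6576, -1.61366, 0)  len=1.0600

Chained into 2 loop(s):
  loop 1: 6 segments, perimeter = 3.8500
  loop 2: 6 segments, perimeter = 3.8500
Total perimeter = 7.700

loops=2 perimeter=7.700


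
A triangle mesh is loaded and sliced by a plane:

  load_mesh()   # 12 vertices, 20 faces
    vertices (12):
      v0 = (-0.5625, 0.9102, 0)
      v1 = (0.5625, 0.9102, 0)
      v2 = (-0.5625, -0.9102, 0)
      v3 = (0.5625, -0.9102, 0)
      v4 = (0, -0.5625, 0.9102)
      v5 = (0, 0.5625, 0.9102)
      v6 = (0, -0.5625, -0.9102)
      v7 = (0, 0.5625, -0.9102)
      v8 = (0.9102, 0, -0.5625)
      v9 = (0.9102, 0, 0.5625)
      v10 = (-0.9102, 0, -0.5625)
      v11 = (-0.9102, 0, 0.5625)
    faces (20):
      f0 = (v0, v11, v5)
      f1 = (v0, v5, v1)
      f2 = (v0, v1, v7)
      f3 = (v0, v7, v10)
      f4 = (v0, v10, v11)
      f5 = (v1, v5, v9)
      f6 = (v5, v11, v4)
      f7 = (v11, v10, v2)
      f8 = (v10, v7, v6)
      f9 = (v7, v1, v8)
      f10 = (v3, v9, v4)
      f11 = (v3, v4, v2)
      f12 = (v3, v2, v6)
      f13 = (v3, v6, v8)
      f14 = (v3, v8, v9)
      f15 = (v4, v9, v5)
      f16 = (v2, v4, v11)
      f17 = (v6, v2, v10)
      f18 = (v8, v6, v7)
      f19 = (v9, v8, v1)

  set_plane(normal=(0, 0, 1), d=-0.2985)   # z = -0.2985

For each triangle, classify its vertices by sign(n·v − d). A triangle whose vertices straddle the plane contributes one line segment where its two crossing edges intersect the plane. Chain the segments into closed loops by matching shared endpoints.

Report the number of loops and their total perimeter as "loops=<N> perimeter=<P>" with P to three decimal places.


loops=1 perimeter=5.429

Straddling triangles (10 of 20):
  (v0,v1,v7) [++-] → (0.378028, 0.796172, -0.2985)–(-0.378028, 0.796172, -0.2985)  len=0.7561
  (v0,v7,v10) [+--] → (-0.378028, 0.796172, -0.2985)–(-0.747013, 0.427187, -0.2985)  len=0.5218
  (v0,v10,v11) [+-+] → (-0.747013, 0.427187, -0.2985)–(-0.9102, 0, -0.2985)  len=0.4573
  (v11,v10,v2) [+-+] → (-0.9102, 0, -0.2985)–(-0.747013, -0.427187, -0.2985)  len=0.4573
  (v7,v1,v8) [-+-] → (0.378028, 0.796172, -0.2985)–(0.747013, 0.427187, -0.2985)  len=0.5218
  (v3,v2,v6) [++-] → (-0.378028, -0.796172, -0.2985)–(0.378028, -0.796172, -0.2985)  len=0.7561
  (v3,v6,v8) [+--] → (0.378028, -0.796172, -0.2985)–(0.747013, -0.427187, -0.2985)  len=0.5218
  (v3,v8,v9) [+-+] → (0.747013, -0.427187, -0.2985)–(0.9102, 0, -0.2985)  len=0.4573
  (v6,v2,v10) [-+-] → (-0.378028, -0.796172, -0.2985)–(-0.747013, -0.427187, -0.2985)  len=0.5218
  (v9,v8,v1) [+-+] → (0.9102, 0, -0.2985)–(0.747013, 0.427187, -0.2985)  len=0.4573

Chained into 1 loop(s):
  loop 1: 10 segments, perimeter = 5.4286
Total perimeter = 5.429


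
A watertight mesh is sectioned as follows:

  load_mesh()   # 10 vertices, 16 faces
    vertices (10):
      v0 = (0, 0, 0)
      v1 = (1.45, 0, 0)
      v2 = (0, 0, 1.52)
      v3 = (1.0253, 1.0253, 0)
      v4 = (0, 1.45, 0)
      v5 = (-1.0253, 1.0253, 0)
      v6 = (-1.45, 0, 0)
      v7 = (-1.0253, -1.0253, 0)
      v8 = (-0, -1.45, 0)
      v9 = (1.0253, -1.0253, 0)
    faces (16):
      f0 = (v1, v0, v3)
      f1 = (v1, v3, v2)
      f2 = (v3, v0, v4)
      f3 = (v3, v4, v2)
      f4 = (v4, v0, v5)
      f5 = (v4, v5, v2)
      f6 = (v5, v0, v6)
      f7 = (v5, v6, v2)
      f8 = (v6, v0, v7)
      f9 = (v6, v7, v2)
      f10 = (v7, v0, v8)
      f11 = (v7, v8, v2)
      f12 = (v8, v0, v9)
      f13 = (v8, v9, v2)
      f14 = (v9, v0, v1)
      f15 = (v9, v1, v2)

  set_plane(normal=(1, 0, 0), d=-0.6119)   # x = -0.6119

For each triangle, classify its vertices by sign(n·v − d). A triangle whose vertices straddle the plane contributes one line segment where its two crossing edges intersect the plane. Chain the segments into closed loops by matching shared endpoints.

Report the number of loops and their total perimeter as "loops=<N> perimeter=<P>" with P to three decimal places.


loops=1 perimeter=5.421

Straddling triangles (8 of 16):
  (v4,v0,v5) [++-] → (-0.6119, 0.6119, 0)–(-0.6119, 1.19654, 0)  len=0.5846
  (v4,v5,v2) [+-+] → (-0.6119, 1.19654, 0)–(-0.6119, 0.6119, 0.612863)  len=0.8470
  (v5,v0,v6) [-+-] → (-0.6119, 0.6119, 0)–(-0.6119, 0, 0)  len=0.6119
  (v5,v6,v2) [--+] → (-0.6119, 0, 0.87856)–(-0.6119, 0.6119, 0.612863)  len=0.6671
  (v6,v0,v7) [-+-] → (-0.6119, 0, 0)–(-0.6119, -0.6119, 0)  len=0.6119
  (v6,v7,v2) [--+] → (-0.6119, -0.6119, 0.612863)–(-0.6119, 0, 0.87856)  len=0.6671
  (v7,v0,v8) [-++] → (-0.6119, -0.6119, 0)–(-0.6119, -1.19654, 0)  len=0.5846
  (v7,v8,v2) [-++] → (-0.6119, -1.19654, 0)–(-0.6119, -0.6119, 0.612863)  len=0.8470

Chained into 1 loop(s):
  loop 1: 8 segments, perimeter = 5.4213
Total perimeter = 5.421


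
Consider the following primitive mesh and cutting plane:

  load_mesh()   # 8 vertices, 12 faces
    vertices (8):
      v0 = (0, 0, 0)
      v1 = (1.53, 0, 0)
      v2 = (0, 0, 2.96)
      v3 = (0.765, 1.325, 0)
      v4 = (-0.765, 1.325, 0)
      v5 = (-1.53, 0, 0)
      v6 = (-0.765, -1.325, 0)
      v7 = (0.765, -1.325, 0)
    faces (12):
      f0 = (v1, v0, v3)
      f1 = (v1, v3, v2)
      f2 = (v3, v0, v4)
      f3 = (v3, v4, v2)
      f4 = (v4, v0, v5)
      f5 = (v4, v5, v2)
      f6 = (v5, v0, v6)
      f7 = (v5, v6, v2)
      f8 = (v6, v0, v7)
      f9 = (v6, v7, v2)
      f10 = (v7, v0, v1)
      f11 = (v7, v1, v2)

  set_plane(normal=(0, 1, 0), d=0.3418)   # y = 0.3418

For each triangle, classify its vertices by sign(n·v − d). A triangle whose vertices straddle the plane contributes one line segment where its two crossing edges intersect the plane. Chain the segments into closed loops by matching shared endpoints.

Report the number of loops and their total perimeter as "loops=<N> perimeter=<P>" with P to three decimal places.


Straddling triangles (6 of 12):
  (v1,v0,v3) [--+] → (0.197341, 0.3418, 0)–(1.33266, 0.3418, 0)  len=1.1353
  (v1,v3,v2) [-+-] → (1.33266, 0.3418, 0)–(0.197341, 0.3418, 2.19643)  len=2.4725
  (v3,v0,v4) [+-+] → (0.197341, 0.3418, 0)–(-0.197341, 0.3418, 0)  len=0.3947
  (v3,v4,v2) [++-] → (-0.197341, 0.3418, 2.19643)–(0.197341, 0.3418, 2.19643)  len=0.3947
  (v4,v0,v5) [+--] → (-0.197341, 0.3418, 0)–(-1.33266, 0.3418, 0)  len=1.1353
  (v4,v5,v2) [+--] → (-1.33266, 0.3418, 0)–(-0.197341, 0.3418, 2.19643)  len=2.4725

Chained into 1 loop(s):
  loop 1: 6 segments, perimeter = 8.0050
Total perimeter = 8.005

loops=1 perimeter=8.005


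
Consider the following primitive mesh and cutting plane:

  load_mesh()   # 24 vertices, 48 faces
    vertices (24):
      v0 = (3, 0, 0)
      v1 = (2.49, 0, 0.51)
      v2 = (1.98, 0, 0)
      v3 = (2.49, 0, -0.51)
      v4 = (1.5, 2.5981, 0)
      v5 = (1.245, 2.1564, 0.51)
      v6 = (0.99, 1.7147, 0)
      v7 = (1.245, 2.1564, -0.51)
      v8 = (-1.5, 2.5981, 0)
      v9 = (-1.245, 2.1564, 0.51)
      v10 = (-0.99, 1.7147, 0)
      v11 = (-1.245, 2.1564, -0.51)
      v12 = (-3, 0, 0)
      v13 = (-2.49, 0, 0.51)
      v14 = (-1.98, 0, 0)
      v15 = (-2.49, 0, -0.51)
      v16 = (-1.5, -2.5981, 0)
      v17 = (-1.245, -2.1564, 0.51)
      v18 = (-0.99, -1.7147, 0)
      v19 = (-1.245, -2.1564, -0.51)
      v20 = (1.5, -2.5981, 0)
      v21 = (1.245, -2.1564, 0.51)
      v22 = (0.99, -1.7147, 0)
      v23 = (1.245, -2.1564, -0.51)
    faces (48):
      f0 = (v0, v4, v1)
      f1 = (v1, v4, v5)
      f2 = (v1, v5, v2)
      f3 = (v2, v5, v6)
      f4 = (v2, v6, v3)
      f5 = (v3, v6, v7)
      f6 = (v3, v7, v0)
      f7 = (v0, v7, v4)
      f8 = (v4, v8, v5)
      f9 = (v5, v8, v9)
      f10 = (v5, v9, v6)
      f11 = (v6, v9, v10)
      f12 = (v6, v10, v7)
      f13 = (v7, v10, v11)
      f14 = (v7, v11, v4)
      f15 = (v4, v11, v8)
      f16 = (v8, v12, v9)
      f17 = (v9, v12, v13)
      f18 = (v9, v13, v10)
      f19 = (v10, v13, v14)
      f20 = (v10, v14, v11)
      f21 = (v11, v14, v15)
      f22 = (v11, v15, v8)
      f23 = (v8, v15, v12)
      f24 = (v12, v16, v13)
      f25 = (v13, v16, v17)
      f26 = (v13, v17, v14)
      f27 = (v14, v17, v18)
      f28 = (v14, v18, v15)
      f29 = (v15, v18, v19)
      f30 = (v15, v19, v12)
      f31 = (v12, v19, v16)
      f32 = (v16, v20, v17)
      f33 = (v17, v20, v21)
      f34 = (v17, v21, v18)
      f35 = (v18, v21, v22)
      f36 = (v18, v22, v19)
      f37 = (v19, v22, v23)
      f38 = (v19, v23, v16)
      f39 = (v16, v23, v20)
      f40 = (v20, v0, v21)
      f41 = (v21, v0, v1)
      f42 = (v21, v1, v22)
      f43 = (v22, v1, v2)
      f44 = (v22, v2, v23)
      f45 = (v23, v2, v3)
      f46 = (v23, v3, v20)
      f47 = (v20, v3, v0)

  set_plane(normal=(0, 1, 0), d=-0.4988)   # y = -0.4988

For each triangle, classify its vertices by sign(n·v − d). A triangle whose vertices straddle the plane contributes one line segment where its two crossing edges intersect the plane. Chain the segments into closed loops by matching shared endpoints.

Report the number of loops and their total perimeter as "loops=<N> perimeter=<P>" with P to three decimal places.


loops=2 perimeter=5.770

Straddling triangles (16 of 48):
  (v12,v16,v13) [+-+] → (-2.71202, -0.4988, 0)–(-2.29993, -0.4988, 0.412087)  len=0.5828
  (v13,v16,v17) [+--] → (-2.29993, -0.4988, 0.412087)–(-2.20202, -0.4988, 0.51)  len=0.1385
  (v13,v17,v14) [+-+] → (-2.20202, -0.4988, 0.51)–(-1.80999, -0.4988, 0.117969)  len=0.5544
  (v14,v17,v18) [+--] → (-1.80999, -0.4988, 0.117969)–(-1.69201, -0.4988, 0)  len=0.1668
  (v14,v18,v15) [+-+] → (-1.69201, -0.4988, 0)–(-2.05366, -0.4988, -0.361643)  len=0.5114
  (v15,v18,v19) [+--] → (-2.05366, -0.4988, -0.361643)–(-2.20202, -0.4988, -0.51)  len=0.2098
  (v15,v19,v12) [+-+] → (-2.20202, -0.4988, -0.51)–(-2.59405, -0.4988, -0.117969)  len=0.5544
  (v12,v19,v16) [+--] → (-2.59405, -0.4988, -0.117969)–(-2.71202, -0.4988, 0)  len=0.1668
  (v20,v0,v21) [-+-] → (2.71202, -0.4988, 0)–(2.59405, -0.4988, 0.117969)  len=0.1668
  (v21,v0,v1) [-++] → (2.59405, -0.4988, 0.117969)–(2.20202, -0.4988, 0.51)  len=0.5544
  (v21,v1,v22) [-+-] → (2.20202, -0.4988, 0.51)–(2.05366, -0.4988, 0.361643)  len=0.2098
  (v22,v1,v2) [-++] → (2.05366, -0.4988, 0.361643)–(1.69201, -0.4988, 0)  len=0.5114
  (v22,v2,v23) [-+-] → (1.69201, -0.4988, 0)–(1.80999, -0.4988, -0.117969)  len=0.1668
  (v23,v2,v3) [-++] → (1.80999, -0.4988, -0.117969)–(2.20202, -0.4988, -0.51)  len=0.5544
  (v23,v3,v20) [-+-] → (2.20202, -0.4988, -0.51)–(2.29993, -0.4988, -0.412087)  len=0.1385
  (v20,v3,v0) [-++] → (2.29993, -0.4988, -0.412087)–(2.71202, -0.4988, 0)  len=0.5828

Chained into 2 loop(s):
  loop 1: 8 segments, perimeter = 2.8850
  loop 2: 8 segments, perimeter = 2.8850
Total perimeter = 5.770


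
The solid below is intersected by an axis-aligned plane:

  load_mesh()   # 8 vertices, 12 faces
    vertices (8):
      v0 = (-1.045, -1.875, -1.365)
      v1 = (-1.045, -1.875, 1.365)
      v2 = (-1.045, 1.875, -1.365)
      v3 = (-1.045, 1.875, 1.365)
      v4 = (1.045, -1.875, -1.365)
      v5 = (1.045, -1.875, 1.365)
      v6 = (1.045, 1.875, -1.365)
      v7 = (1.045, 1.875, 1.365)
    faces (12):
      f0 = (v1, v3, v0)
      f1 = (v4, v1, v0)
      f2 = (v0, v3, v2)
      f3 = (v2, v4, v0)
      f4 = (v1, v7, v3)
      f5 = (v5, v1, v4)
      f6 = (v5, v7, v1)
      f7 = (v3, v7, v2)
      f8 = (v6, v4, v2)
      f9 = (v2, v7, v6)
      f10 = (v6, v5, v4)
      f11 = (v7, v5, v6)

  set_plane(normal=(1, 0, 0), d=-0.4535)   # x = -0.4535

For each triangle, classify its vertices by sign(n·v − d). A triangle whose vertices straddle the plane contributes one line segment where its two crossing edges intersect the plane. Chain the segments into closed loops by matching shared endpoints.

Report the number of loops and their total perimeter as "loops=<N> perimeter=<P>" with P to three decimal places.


Straddling triangles (8 of 12):
  (v4,v1,v0) [+--] → (-0.4535, -1.875, 0.592371)–(-0.4535, -1.875, -1.365)  len=1.9574
  (v2,v4,v0) [-+-] → (-0.4535, 0.813696, -1.365)–(-0.4535, -1.875, -1.365)  len=2.6887
  (v1,v7,v3) [-+-] → (-0.4535, -0.813696, 1.365)–(-0.4535, 1.875, 1.365)  len=2.6887
  (v5,v1,v4) [+-+] → (-0.4535, -1.875, 1.365)–(-0.4535, -1.875, 0.592371)  len=0.7726
  (v5,v7,v1) [++-] → (-0.4535, -0.813696, 1.365)–(-0.4535, -1.875, 1.365)  len=1.0613
  (v3,v7,v2) [-+-] → (-0.4535, 1.875, 1.365)–(-0.4535, 1.875, -0.592371)  len=1.9574
  (v6,v4,v2) [++-] → (-0.4535, 0.813696, -1.365)–(-0.4535, 1.875, -1.365)  len=1.0613
  (v2,v7,v6) [-++] → (-0.4535, 1.875, -0.592371)–(-0.4535, 1.875, -1.365)  len=0.7726

Chained into 1 loop(s):
  loop 1: 8 segments, perimeter = 12.9600
Total perimeter = 12.960

loops=1 perimeter=12.960


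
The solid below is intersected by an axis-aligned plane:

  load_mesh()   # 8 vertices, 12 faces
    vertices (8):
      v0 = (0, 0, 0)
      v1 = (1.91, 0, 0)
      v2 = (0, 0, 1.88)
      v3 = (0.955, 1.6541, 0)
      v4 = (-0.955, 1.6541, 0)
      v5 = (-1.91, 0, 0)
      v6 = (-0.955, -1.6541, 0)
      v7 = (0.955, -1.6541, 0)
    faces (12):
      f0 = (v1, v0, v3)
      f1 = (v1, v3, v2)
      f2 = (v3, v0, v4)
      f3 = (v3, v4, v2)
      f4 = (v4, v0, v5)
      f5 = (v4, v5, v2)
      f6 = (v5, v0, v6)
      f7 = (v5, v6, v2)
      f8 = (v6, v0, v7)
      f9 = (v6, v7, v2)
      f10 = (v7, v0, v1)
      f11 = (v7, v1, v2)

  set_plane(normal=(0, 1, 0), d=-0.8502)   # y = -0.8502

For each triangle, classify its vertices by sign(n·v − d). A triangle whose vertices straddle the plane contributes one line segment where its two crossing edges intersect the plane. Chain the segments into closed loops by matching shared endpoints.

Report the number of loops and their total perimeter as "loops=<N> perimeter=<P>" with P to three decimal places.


Straddling triangles (6 of 12):
  (v5,v0,v6) [++-] → (-0.490866, -0.8502, 0)–(-1.41913, -0.8502, 0)  len=0.9283
  (v5,v6,v2) [+-+] → (-1.41913, -0.8502, 0)–(-0.490866, -0.8502, 0.913688)  len=1.3025
  (v6,v0,v7) [-+-] → (-0.490866, -0.8502, 0)–(0.490866, -0.8502, 0)  len=0.9817
  (v6,v7,v2) [--+] → (0.490866, -0.8502, 0.913688)–(-0.490866, -0.8502, 0.913688)  len=0.9817
  (v7,v0,v1) [-++] → (0.490866, -0.8502, 0)–(1.41913, -0.8502, 0)  len=0.9283
  (v7,v1,v2) [-++] → (1.41913, -0.8502, 0)–(0.490866, -0.8502, 0.913688)  len=1.3025

Chained into 1 loop(s):
  loop 1: 6 segments, perimeter = 6.4250
Total perimeter = 6.425

loops=1 perimeter=6.425


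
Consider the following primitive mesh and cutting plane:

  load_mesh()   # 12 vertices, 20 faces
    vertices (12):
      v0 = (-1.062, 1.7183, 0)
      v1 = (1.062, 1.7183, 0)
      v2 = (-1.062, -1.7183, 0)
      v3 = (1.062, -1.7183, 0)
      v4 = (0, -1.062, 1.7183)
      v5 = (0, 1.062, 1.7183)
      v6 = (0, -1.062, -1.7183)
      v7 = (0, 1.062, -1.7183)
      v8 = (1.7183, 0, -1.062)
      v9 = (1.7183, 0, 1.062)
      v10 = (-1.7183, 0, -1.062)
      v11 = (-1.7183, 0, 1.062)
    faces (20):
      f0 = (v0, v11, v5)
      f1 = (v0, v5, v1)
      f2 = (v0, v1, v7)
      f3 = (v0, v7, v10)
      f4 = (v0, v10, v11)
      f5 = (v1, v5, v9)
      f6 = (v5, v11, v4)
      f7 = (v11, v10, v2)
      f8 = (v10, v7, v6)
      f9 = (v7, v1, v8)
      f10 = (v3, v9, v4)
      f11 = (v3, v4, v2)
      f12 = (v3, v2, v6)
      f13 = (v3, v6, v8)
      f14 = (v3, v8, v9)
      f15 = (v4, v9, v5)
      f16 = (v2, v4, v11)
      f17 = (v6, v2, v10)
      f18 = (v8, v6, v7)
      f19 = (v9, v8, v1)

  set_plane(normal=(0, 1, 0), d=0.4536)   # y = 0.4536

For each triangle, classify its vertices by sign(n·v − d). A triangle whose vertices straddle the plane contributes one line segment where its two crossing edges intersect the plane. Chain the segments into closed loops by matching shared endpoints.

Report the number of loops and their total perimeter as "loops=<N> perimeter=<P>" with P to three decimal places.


Straddling triangles (10 of 20):
  (v0,v11,v5) [+-+] → (-1.54505, 0.4536, 0.781651)–(-0.984382, 0.4536, 1.34232)  len=0.7929
  (v0,v7,v10) [++-] → (-0.984382, 0.4536, -1.34232)–(-1.54505, 0.4536, -0.781651)  len=0.7929
  (v0,v10,v11) [+--] → (-1.54505, 0.4536, -0.781651)–(-1.54505, 0.4536, 0.781651)  len=1.5633
  (v1,v5,v9) [++-] → (0.984382, 0.4536, 1.34232)–(1.54505, 0.4536, 0.781651)  len=0.7929
  (v5,v11,v4) [+--] → (-0.984382, 0.4536, 1.34232)–(0, 0.4536, 1.7183)  len=1.0537
  (v10,v7,v6) [-+-] → (-0.984382, 0.4536, -1.34232)–(0, 0.4536, -1.7183)  len=1.0537
  (v7,v1,v8) [++-] → (1.54505, 0.4536, -0.781651)–(0.984382, 0.4536, -1.34232)  len=0.7929
  (v4,v9,v5) [--+] → (0.984382, 0.4536, 1.34232)–(0, 0.4536, 1.7183)  len=1.0537
  (v8,v6,v7) [--+] → (0, 0.4536, -1.7183)–(0.984382, 0.4536, -1.34232)  len=1.0537
  (v9,v8,v1) [--+] → (1.54505, 0.4536, -0.781651)–(1.54505, 0.4536, 0.781651)  len=1.5633

Chained into 1 loop(s):
  loop 1: 10 segments, perimeter = 10.5132
Total perimeter = 10.513

loops=1 perimeter=10.513


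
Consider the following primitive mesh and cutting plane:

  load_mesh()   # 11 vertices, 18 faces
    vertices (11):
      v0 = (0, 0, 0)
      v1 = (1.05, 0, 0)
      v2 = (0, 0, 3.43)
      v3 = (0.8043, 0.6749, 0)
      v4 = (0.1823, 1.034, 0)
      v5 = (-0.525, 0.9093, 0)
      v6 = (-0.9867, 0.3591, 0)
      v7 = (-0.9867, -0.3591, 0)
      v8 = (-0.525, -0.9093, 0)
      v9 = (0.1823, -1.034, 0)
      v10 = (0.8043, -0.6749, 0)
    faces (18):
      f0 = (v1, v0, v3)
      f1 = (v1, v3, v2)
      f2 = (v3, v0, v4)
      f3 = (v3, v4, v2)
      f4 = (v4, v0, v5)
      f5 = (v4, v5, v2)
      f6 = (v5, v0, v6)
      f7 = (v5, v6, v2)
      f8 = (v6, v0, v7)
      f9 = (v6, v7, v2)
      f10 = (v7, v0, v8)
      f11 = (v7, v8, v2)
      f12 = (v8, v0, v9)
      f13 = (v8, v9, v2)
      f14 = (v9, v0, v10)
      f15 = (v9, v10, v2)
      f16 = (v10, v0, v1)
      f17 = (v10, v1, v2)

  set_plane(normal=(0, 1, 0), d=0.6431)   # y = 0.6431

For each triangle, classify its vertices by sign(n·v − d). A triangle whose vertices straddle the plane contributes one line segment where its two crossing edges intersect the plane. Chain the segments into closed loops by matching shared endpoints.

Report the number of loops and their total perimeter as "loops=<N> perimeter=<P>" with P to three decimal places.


loops=1 perimeter=4.682

Straddling triangles (8 of 18):
  (v1,v0,v3) [--+] → (0.766403, 0.6431, 0)–(0.815877, 0.6431, 0)  len=0.0495
  (v1,v3,v2) [-+-] → (0.815877, 0.6431, 0)–(0.766403, 0.6431, 0.161615)  len=0.1690
  (v3,v0,v4) [+-+] → (0.766403, 0.6431, 0)–(0.113382, 0.6431, 0)  len=0.6530
  (v3,v4,v2) [++-] → (0.113382, 0.6431, 1.2967)–(0.766403, 0.6431, 0.161615)  len=1.3095
  (v4,v0,v5) [+-+] → (0.113382, 0.6431, 0)–(-0.371305, 0.6431, 0)  len=0.4847
  (v4,v5,v2) [++-] → (-0.371305, 0.6431, 1.00414)–(0.113382, 0.6431, 1.2967)  len=0.5661
  (v5,v0,v6) [+--] → (-0.371305, 0.6431, 0)–(-0.748382, 0.6431, 0)  len=0.3771
  (v5,v6,v2) [+--] → (-0.748382, 0.6431, 0)–(-0.371305, 0.6431, 1.00414)  len=1.0726

Chained into 1 loop(s):
  loop 1: 8 segments, perimeter = 4.6815
Total perimeter = 4.682
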